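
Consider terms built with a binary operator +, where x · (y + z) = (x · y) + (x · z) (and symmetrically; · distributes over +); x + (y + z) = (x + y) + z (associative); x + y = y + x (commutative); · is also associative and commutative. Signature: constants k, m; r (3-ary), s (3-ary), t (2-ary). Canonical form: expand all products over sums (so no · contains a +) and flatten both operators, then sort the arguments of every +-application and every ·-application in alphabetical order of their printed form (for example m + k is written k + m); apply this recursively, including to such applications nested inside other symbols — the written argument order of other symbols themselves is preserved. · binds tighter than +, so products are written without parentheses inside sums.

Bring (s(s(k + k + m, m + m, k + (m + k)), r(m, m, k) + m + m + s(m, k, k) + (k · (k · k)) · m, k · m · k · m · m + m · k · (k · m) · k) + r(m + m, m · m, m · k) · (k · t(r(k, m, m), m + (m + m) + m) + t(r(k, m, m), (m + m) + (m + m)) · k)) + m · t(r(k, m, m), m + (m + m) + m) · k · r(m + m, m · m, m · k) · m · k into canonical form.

Answer: k · k · m · m · r(m + m, m · m, k · m) · t(r(k, m, m), m + m + m + m) + k · r(m + m, m · m, k · m) · t(r(k, m, m), m + m + m + m) + k · r(m + m, m · m, k · m) · t(r(k, m, m), m + m + m + m) + s(s(k + k + m, m + m, k + k + m), k · k · k · m + m + m + r(m, m, k) + s(m, k, k), k · k · k · m · m + k · k · m · m · m)

Derivation:
Expand products over sums:  s(s(k + k + m, m + m, k + k + m), k · k · k · m + m + m + r(m, m, k) + s(m, k, k), k · k · k · m · m + k · k · m · m · m) + k · r(m + m, m · m, k · m) · t(r(k, m, m), m + m + m + m) + k · r(m + m, m · m, k · m) · t(r(k, m, m), m + m + m + m) + k · k · m · m · r(m + m, m · m, k · m) · t(r(k, m, m), m + m + m + m)
Sort arguments:  k · k · m · m · r(m + m, m · m, k · m) · t(r(k, m, m), m + m + m + m) + k · r(m + m, m · m, k · m) · t(r(k, m, m), m + m + m + m) + k · r(m + m, m · m, k · m) · t(r(k, m, m), m + m + m + m) + s(s(k + k + m, m + m, k + k + m), k · k · k · m + m + m + r(m, m, k) + s(m, k, k), k · k · k · m · m + k · k · m · m · m)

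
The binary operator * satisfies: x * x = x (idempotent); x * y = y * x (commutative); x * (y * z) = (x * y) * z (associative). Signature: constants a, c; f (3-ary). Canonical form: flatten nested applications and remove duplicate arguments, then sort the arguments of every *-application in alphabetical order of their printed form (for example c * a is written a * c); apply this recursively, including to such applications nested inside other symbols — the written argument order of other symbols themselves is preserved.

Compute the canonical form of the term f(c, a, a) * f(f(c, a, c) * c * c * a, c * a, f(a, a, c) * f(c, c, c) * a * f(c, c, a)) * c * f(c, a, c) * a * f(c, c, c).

Canonicalize subterm:  f(f(c, a, c) * c * c * a, c * a, f(a, a, c) * f(c, c, c) * a * f(c, c, a))  →  f(a * c * f(c, a, c), a * c, a * f(a, a, c) * f(c, c, a) * f(c, c, c))
Sort arguments:  a * c * f(a * c * f(c, a, c), a * c, a * f(a, a, c) * f(c, c, a) * f(c, c, c)) * f(c, a, a) * f(c, a, c) * f(c, c, c)

Answer: a * c * f(a * c * f(c, a, c), a * c, a * f(a, a, c) * f(c, c, a) * f(c, c, c)) * f(c, a, a) * f(c, a, c) * f(c, c, c)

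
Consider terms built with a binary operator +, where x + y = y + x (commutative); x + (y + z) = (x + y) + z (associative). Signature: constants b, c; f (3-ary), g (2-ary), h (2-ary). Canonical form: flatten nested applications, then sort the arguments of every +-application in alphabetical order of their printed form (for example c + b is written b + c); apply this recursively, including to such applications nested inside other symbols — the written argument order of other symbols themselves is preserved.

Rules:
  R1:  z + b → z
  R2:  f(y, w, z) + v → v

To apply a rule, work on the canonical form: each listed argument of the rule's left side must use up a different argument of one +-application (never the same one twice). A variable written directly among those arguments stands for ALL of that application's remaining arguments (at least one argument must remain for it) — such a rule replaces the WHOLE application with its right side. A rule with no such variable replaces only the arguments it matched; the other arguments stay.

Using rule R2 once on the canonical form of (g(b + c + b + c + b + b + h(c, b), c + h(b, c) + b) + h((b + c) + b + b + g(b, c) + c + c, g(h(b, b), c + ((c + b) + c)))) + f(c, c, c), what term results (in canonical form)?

Canonical form:  f(c, c, c) + g(b + b + b + b + c + c + h(c, b), b + c + h(b, c)) + h(b + b + b + c + c + c + g(b, c), g(h(b, b), b + c + c + c))
Match R2:  consume f(c, c, c);  v := g(b + b + b + b + c + c + h(c, b), b + c + h(b, c)) + h(b + b + b + c + c + c + g(b, c), g(h(b, b), b + c + c + c)), w := c, y := c, z := c
The variable takes the whole remainder — replace the entire application.
Giving:  g(b + b + b + b + c + c + h(c, b), b + c + h(b, c)) + h(b + b + b + c + c + c + g(b, c), g(h(b, b), b + c + c + c))

Answer: g(b + b + b + b + c + c + h(c, b), b + c + h(b, c)) + h(b + b + b + c + c + c + g(b, c), g(h(b, b), b + c + c + c))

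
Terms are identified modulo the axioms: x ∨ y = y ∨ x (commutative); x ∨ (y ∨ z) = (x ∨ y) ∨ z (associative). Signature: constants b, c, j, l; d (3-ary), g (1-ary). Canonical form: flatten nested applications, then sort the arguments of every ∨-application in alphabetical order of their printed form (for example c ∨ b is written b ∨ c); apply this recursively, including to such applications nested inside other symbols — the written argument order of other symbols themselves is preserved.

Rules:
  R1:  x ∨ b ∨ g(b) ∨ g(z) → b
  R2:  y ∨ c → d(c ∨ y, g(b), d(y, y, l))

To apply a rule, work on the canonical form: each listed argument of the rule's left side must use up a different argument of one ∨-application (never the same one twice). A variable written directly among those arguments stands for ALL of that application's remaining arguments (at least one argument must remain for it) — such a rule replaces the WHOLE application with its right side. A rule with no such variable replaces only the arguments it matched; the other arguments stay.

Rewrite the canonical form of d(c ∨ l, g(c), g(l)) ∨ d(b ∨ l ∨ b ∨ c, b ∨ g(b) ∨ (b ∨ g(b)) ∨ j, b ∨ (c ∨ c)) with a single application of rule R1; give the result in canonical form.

Canonical form:  d(b ∨ b ∨ c ∨ l, b ∨ b ∨ g(b) ∨ g(b) ∨ j, b ∨ c ∨ c) ∨ d(c ∨ l, g(c), g(l))
Match R1:  consume b, g(b), g(b);  x := b ∨ j, z := b
Every leftover argument binds to the variable; the entire application is replaced.
Giving:  d(b ∨ b ∨ c ∨ l, b, b ∨ c ∨ c) ∨ d(c ∨ l, g(c), g(l))

Answer: d(b ∨ b ∨ c ∨ l, b, b ∨ c ∨ c) ∨ d(c ∨ l, g(c), g(l))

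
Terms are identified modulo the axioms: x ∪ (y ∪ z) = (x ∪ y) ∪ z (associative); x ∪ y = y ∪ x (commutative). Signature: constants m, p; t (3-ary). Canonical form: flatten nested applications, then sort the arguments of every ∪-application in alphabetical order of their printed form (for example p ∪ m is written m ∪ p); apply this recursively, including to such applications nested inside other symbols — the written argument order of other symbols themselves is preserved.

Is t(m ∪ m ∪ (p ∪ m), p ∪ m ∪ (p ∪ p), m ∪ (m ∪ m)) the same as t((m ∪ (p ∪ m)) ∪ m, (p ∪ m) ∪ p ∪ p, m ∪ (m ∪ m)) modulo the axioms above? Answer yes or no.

Left:  t(m ∪ m ∪ (p ∪ m), p ∪ m ∪ (p ∪ p), m ∪ (m ∪ m))
  Focus inside:  p ∪ m ∪ (p ∪ p)
  Flatten:  p ∪ m ∪ p ∪ p
  Sort:  m ∪ p ∪ p ∪ p
  Rebuild:  t(m ∪ m ∪ m ∪ p, m ∪ p ∪ p ∪ p, m ∪ m ∪ m)
Right:  t((m ∪ (p ∪ m)) ∪ m, (p ∪ m) ∪ p ∪ p, m ∪ (m ∪ m))
  Focus inside:  (m ∪ (p ∪ m)) ∪ m
  Merge nested applications:  m ∪ p ∪ m ∪ m
  Order the arguments:  m ∪ m ∪ m ∪ p
  Put back:  t(m ∪ m ∪ m ∪ p, m ∪ p ∪ p ∪ p, m ∪ m ∪ m)

Answer: yes — both canonical forms are t(m ∪ m ∪ m ∪ p, m ∪ p ∪ p ∪ p, m ∪ m ∪ m)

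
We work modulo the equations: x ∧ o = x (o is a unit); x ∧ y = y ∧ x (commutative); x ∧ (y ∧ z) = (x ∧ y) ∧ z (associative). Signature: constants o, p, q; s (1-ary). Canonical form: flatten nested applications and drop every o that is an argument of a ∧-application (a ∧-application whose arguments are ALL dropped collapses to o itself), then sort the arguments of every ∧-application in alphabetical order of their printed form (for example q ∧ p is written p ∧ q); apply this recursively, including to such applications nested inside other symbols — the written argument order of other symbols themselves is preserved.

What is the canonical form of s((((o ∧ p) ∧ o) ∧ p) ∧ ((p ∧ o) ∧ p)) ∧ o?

Answer: s(p ∧ p ∧ p ∧ p)

Derivation:
Simplify inside:  s((((o ∧ p) ∧ o) ∧ p) ∧ ((p ∧ o) ∧ p))  →  s(p ∧ p ∧ p ∧ p)
Units out:  drop o
Sort:  s(p ∧ p ∧ p ∧ p)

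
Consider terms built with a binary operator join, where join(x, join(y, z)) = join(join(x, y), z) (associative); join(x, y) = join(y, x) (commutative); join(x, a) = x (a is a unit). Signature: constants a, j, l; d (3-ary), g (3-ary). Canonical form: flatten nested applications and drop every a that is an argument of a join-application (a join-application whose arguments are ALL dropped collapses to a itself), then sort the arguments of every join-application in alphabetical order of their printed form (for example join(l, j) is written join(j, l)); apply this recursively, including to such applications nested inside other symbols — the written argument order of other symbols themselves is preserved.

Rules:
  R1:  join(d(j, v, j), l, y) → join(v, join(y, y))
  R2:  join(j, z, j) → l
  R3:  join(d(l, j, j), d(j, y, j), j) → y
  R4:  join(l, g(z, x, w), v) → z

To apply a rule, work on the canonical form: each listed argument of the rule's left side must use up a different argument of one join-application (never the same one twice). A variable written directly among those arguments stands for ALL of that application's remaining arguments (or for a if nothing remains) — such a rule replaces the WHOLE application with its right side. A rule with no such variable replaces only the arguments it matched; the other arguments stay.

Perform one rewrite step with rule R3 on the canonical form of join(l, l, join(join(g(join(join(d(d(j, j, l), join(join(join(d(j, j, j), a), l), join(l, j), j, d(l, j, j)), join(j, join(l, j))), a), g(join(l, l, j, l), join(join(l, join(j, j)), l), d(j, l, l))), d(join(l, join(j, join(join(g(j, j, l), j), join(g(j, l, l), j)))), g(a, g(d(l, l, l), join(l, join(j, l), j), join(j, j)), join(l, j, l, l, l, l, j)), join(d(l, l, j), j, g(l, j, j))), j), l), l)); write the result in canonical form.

Answer: join(g(join(d(d(j, j, l), join(j, j, l, l), join(j, j, l)), g(join(j, l, l, l), join(j, j, l, l), d(j, l, l))), d(join(g(j, j, l), g(j, l, l), j, j, j, l), g(a, g(d(l, l, l), join(j, j, l, l), join(j, j)), join(j, j, l, l, l, l, l)), join(d(l, l, j), g(l, j, j), j)), j), l, l, l, l)

Derivation:
Canonical form:  join(g(join(d(d(j, j, l), join(d(j, j, j), d(l, j, j), j, j, l, l), join(j, j, l)), g(join(j, l, l, l), join(j, j, l, l), d(j, l, l))), d(join(g(j, j, l), g(j, l, l), j, j, j, l), g(a, g(d(l, l, l), join(j, j, l, l), join(j, j)), join(j, j, l, l, l, l, l)), join(d(l, l, j), g(l, j, j), j)), j), l, l, l, l)
Apply R3:  consuming d(j, j, j), d(l, j, j), j;  y := j
Result:  join(g(join(d(d(j, j, l), join(j, j, l, l), join(j, j, l)), g(join(j, l, l, l), join(j, j, l, l), d(j, l, l))), d(join(g(j, j, l), g(j, l, l), j, j, j, l), g(a, g(d(l, l, l), join(j, j, l, l), join(j, j)), join(j, j, l, l, l, l, l)), join(d(l, l, j), g(l, j, j), j)), j), l, l, l, l)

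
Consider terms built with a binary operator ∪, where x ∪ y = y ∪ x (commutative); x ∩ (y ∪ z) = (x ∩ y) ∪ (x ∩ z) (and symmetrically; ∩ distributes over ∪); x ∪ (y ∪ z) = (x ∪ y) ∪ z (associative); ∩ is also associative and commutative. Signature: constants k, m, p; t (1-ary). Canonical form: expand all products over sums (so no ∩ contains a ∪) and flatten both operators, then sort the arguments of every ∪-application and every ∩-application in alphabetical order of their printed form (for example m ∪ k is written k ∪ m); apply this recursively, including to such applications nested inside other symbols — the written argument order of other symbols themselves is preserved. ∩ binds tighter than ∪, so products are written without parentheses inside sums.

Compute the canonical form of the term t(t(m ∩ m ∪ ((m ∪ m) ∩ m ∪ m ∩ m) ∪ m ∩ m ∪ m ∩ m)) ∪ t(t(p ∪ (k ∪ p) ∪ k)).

Expand:  t(t(m ∩ m ∪ m ∩ m ∪ m ∩ m ∪ m ∩ m ∪ m ∩ m ∪ m ∩ m)) ∪ t(t(k ∪ k ∪ p ∪ p))
Order the arguments:  t(t(k ∪ k ∪ p ∪ p)) ∪ t(t(m ∩ m ∪ m ∩ m ∪ m ∩ m ∪ m ∩ m ∪ m ∩ m ∪ m ∩ m))

Answer: t(t(k ∪ k ∪ p ∪ p)) ∪ t(t(m ∩ m ∪ m ∩ m ∪ m ∩ m ∪ m ∩ m ∪ m ∩ m ∪ m ∩ m))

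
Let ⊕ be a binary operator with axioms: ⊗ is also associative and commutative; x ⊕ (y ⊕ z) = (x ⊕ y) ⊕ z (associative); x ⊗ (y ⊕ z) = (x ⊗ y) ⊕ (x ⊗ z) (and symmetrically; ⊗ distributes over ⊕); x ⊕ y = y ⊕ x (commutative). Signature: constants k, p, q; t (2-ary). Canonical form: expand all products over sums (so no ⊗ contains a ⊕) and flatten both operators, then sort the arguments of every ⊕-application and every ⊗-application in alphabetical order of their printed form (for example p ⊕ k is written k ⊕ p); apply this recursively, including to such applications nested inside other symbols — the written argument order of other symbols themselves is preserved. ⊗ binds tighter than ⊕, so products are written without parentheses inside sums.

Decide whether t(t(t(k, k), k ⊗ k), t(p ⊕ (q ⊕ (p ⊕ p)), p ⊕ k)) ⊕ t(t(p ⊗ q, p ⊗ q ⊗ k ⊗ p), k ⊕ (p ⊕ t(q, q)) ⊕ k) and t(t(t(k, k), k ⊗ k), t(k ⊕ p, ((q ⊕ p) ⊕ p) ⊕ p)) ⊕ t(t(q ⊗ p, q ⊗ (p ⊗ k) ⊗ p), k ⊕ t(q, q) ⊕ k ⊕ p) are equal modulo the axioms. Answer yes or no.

Left:  t(t(t(k, k), k ⊗ k), t(p ⊕ (q ⊕ (p ⊕ p)), p ⊕ k)) ⊕ t(t(p ⊗ q, p ⊗ q ⊗ k ⊗ p), k ⊕ (p ⊕ t(q, q)) ⊕ k)
  Merge nested applications:  t(t(t(k, k), k ⊗ k), t(p ⊕ p ⊕ p ⊕ q, k ⊕ p)) ⊕ t(t(p ⊗ q, k ⊗ p ⊗ p ⊗ q), k ⊕ k ⊕ p ⊕ t(q, q))
  Sort:  t(t(p ⊗ q, k ⊗ p ⊗ p ⊗ q), k ⊕ k ⊕ p ⊕ t(q, q)) ⊕ t(t(t(k, k), k ⊗ k), t(p ⊕ p ⊕ p ⊕ q, k ⊕ p))
Right:  t(t(t(k, k), k ⊗ k), t(k ⊕ p, ((q ⊕ p) ⊕ p) ⊕ p)) ⊕ t(t(q ⊗ p, q ⊗ (p ⊗ k) ⊗ p), k ⊕ t(q, q) ⊕ k ⊕ p)
  Merge nested applications:  t(t(t(k, k), k ⊗ k), t(k ⊕ p, p ⊕ p ⊕ p ⊕ q)) ⊕ t(t(p ⊗ q, k ⊗ p ⊗ p ⊗ q), k ⊕ k ⊕ p ⊕ t(q, q))
  Sort arguments:  t(t(p ⊗ q, k ⊗ p ⊗ p ⊗ q), k ⊕ k ⊕ p ⊕ t(q, q)) ⊕ t(t(t(k, k), k ⊗ k), t(k ⊕ p, p ⊕ p ⊕ p ⊕ q))

Answer: no — t(t(p ⊗ q, k ⊗ p ⊗ p ⊗ q), k ⊕ k ⊕ p ⊕ t(q, q)) ⊕ t(t(t(k, k), k ⊗ k), t(p ⊕ p ⊕ p ⊕ q, k ⊕ p)) vs t(t(p ⊗ q, k ⊗ p ⊗ p ⊗ q), k ⊕ k ⊕ p ⊕ t(q, q)) ⊕ t(t(t(k, k), k ⊗ k), t(k ⊕ p, p ⊕ p ⊕ p ⊕ q))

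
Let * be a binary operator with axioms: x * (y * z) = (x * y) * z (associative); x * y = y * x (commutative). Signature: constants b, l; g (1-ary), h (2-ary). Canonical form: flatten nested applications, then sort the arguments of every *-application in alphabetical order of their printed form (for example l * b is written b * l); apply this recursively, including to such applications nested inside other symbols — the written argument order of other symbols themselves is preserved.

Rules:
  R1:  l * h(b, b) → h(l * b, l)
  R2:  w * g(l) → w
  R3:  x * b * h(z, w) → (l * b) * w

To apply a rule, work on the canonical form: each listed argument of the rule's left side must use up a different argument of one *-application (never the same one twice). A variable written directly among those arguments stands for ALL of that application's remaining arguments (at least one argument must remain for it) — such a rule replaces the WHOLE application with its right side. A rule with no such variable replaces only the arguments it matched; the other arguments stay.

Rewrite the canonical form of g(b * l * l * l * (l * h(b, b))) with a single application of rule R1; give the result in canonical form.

Answer: g(b * h(b * l, l) * l * l * l)

Derivation:
Canonical form:  g(b * h(b, b) * l * l * l * l)
Match R1:  consume h(b, b), l
Result:  g(b * h(b * l, l) * l * l * l)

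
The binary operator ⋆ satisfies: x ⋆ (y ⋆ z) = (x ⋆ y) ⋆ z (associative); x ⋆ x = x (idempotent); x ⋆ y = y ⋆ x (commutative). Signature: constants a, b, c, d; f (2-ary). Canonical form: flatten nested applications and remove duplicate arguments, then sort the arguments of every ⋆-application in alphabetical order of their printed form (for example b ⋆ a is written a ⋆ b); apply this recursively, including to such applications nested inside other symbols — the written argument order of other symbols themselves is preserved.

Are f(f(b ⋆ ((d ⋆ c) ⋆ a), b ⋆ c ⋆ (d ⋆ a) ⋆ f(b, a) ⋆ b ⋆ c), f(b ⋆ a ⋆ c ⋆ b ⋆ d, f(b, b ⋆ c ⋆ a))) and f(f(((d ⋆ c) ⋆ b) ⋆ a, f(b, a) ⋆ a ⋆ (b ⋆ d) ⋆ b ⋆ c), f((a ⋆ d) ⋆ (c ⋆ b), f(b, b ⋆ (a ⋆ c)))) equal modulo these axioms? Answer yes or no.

Left:  f(f(b ⋆ ((d ⋆ c) ⋆ a), b ⋆ c ⋆ (d ⋆ a) ⋆ f(b, a) ⋆ b ⋆ c), f(b ⋆ a ⋆ c ⋆ b ⋆ d, f(b, b ⋆ c ⋆ a)))
  Work inside:  b ⋆ c ⋆ (d ⋆ a) ⋆ f(b, a) ⋆ b ⋆ c
  Un-nest:  b ⋆ c ⋆ d ⋆ a ⋆ f(b, a) ⋆ b ⋆ c
  Drop duplicates:  drop duplicate b, c
  Order the arguments:  a ⋆ b ⋆ c ⋆ d ⋆ f(b, a)
  Rebuild:  f(f(a ⋆ b ⋆ c ⋆ d, a ⋆ b ⋆ c ⋆ d ⋆ f(b, a)), f(a ⋆ b ⋆ c ⋆ d, f(b, a ⋆ b ⋆ c)))
Right:  f(f(((d ⋆ c) ⋆ b) ⋆ a, f(b, a) ⋆ a ⋆ (b ⋆ d) ⋆ b ⋆ c), f((a ⋆ d) ⋆ (c ⋆ b), f(b, b ⋆ (a ⋆ c))))
  Work inside:  f(b, a) ⋆ a ⋆ (b ⋆ d) ⋆ b ⋆ c
  Flatten:  f(b, a) ⋆ a ⋆ b ⋆ d ⋆ b ⋆ c
  Idempotence:  drop duplicate b
  Order the arguments:  a ⋆ b ⋆ c ⋆ d ⋆ f(b, a)
  Rebuild:  f(f(a ⋆ b ⋆ c ⋆ d, a ⋆ b ⋆ c ⋆ d ⋆ f(b, a)), f(a ⋆ b ⋆ c ⋆ d, f(b, a ⋆ b ⋆ c)))

Answer: yes — both canonical forms are f(f(a ⋆ b ⋆ c ⋆ d, a ⋆ b ⋆ c ⋆ d ⋆ f(b, a)), f(a ⋆ b ⋆ c ⋆ d, f(b, a ⋆ b ⋆ c)))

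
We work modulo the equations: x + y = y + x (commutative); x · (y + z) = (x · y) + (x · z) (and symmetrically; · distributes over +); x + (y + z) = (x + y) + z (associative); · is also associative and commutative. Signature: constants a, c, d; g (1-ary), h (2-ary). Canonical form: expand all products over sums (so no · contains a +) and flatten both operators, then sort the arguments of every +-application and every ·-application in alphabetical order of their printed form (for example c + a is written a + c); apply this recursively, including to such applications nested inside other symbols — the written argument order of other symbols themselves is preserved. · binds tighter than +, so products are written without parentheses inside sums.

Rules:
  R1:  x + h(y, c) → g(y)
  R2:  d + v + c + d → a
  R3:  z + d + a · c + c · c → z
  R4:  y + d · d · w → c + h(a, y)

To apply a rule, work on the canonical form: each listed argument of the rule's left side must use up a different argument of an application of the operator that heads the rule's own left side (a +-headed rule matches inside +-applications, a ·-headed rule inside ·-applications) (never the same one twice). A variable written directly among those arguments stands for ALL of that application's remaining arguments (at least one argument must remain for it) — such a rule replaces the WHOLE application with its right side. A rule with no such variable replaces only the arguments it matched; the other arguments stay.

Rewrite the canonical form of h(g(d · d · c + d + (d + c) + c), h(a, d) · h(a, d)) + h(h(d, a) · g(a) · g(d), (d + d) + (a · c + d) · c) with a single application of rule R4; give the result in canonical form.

Canonical form:  h(g(a) · g(d) · h(d, a), a · c · c + c · d + d + d) + h(g(c + c + c · d · d + d + d), h(a, d) · h(a, d))
Apply R4:  consuming c · d · d;  w := c, y := c + c + d + d
Every leftover argument binds to the variable; the entire application is replaced.
Giving:  h(g(a) · g(d) · h(d, a), a · c · c + c · d + d + d) + h(g(c + h(a, c + c + d + d)), h(a, d) · h(a, d))

Answer: h(g(a) · g(d) · h(d, a), a · c · c + c · d + d + d) + h(g(c + h(a, c + c + d + d)), h(a, d) · h(a, d))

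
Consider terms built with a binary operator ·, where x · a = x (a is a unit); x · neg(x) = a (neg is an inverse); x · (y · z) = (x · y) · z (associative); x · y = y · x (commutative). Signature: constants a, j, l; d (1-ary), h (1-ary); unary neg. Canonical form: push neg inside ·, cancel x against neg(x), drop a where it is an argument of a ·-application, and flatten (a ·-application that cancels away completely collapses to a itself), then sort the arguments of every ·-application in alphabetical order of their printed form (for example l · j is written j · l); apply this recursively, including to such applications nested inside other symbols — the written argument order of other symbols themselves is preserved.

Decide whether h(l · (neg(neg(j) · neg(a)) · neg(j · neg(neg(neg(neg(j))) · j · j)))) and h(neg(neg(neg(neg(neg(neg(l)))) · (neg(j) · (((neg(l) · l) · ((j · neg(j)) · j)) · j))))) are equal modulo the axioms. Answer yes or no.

Left:  h(l · (neg(neg(j) · neg(a)) · neg(j · neg(neg(neg(neg(j))) · j · j))))
  Focus inside:  l · (neg(neg(j) · neg(a)) · neg(j · neg(neg(neg(neg(j))) · j · j)))
  Push neg inside:  distribute neg over · and collapse double neg
  Combine occurrences:  l · j
  Order the arguments:  j · l
  Put back:  h(j · l)
Right:  h(neg(neg(neg(neg(neg(neg(l)))) · (neg(j) · (((neg(l) · l) · ((j · neg(j)) · j)) · j)))))
  Focus inside:  neg(neg(neg(neg(l)))) · (neg(j) · (((neg(l) · l) · ((j · neg(j)) · j)) · j))
  Push neg inside:  distribute neg over · and collapse double neg
  Combine occurrences:  l · j
  Order the arguments:  j · l
  Put back:  h(j · l)

Answer: yes — both canonical forms are h(j · l)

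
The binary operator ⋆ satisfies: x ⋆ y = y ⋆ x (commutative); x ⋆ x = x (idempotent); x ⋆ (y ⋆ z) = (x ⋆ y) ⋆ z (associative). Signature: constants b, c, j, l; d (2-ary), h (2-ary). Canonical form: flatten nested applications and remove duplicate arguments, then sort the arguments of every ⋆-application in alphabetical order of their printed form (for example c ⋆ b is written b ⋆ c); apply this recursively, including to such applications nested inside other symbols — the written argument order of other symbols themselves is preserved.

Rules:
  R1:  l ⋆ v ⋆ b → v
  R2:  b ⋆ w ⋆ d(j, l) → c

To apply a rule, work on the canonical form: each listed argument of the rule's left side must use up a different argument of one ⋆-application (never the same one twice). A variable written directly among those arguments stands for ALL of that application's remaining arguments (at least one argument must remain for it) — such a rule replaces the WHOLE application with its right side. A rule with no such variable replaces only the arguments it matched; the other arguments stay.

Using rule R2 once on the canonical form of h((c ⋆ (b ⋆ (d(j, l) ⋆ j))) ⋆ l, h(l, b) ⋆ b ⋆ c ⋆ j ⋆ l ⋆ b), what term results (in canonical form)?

Canonical form:  h(b ⋆ c ⋆ d(j, l) ⋆ j ⋆ l, b ⋆ c ⋆ h(l, b) ⋆ j ⋆ l)
Match R2:  consume b, d(j, l);  w := c ⋆ j ⋆ l
Every leftover argument binds to the variable; the entire application is replaced.
New term:  h(c, b ⋆ c ⋆ h(l, b) ⋆ j ⋆ l)

Answer: h(c, b ⋆ c ⋆ h(l, b) ⋆ j ⋆ l)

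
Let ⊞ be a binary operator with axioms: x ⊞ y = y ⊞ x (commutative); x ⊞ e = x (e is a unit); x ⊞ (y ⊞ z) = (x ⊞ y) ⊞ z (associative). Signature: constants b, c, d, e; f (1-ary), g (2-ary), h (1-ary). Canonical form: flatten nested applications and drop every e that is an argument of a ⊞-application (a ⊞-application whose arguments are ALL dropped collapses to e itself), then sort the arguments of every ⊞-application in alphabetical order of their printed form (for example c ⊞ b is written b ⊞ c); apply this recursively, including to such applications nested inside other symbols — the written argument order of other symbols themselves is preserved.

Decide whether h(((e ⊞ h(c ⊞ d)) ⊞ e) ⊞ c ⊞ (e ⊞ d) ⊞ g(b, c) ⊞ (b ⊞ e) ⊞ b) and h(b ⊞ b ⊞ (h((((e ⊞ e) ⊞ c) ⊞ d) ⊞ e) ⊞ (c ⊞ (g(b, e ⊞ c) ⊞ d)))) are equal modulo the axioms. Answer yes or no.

Left:  h(((e ⊞ h(c ⊞ d)) ⊞ e) ⊞ c ⊞ (e ⊞ d) ⊞ g(b, c) ⊞ (b ⊞ e) ⊞ b)
  Descend into:  ((e ⊞ h(c ⊞ d)) ⊞ e) ⊞ c ⊞ (e ⊞ d) ⊞ g(b, c) ⊞ (b ⊞ e) ⊞ b
  Flatten:  e ⊞ h(c ⊞ d) ⊞ e ⊞ c ⊞ e ⊞ d ⊞ g(b, c) ⊞ b ⊞ e ⊞ b
  Units out:  drop e (×4)
  Sort arguments:  b ⊞ b ⊞ c ⊞ d ⊞ g(b, c) ⊞ h(c ⊞ d)
  Put back:  h(b ⊞ b ⊞ c ⊞ d ⊞ g(b, c) ⊞ h(c ⊞ d))
Right:  h(b ⊞ b ⊞ (h((((e ⊞ e) ⊞ c) ⊞ d) ⊞ e) ⊞ (c ⊞ (g(b, e ⊞ c) ⊞ d))))
  Focus inside:  b ⊞ b ⊞ (h((((e ⊞ e) ⊞ c) ⊞ d) ⊞ e) ⊞ (c ⊞ (g(b, e ⊞ c) ⊞ d)))
  Flatten:  b ⊞ b ⊞ h((((e ⊞ e) ⊞ c) ⊞ d) ⊞ e) ⊞ c ⊞ g(b, e ⊞ c) ⊞ d
  Inside:  h((((e ⊞ e) ⊞ c) ⊞ d) ⊞ e)  →  h(c ⊞ d)
  Simplify inside:  g(b, e ⊞ c)  →  g(b, c)
  Order the arguments:  b ⊞ b ⊞ c ⊞ d ⊞ g(b, c) ⊞ h(c ⊞ d)
  Rebuild:  h(b ⊞ b ⊞ c ⊞ d ⊞ g(b, c) ⊞ h(c ⊞ d))

Answer: yes — both canonical forms are h(b ⊞ b ⊞ c ⊞ d ⊞ g(b, c) ⊞ h(c ⊞ d))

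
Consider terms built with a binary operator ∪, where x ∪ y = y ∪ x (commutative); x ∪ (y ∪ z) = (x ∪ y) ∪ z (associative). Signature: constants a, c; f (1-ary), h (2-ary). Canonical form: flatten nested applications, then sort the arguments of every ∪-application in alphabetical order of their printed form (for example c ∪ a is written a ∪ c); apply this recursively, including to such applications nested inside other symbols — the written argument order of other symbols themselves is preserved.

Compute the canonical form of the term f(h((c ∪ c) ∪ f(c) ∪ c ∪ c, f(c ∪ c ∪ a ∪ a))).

Answer: f(h(c ∪ c ∪ c ∪ c ∪ f(c), f(a ∪ a ∪ c ∪ c)))

Derivation:
Descend into:  (c ∪ c) ∪ f(c) ∪ c ∪ c
Merge nested applications:  c ∪ c ∪ f(c) ∪ c ∪ c
Sort:  c ∪ c ∪ c ∪ c ∪ f(c)
Reassemble:  f(h(c ∪ c ∪ c ∪ c ∪ f(c), f(a ∪ a ∪ c ∪ c)))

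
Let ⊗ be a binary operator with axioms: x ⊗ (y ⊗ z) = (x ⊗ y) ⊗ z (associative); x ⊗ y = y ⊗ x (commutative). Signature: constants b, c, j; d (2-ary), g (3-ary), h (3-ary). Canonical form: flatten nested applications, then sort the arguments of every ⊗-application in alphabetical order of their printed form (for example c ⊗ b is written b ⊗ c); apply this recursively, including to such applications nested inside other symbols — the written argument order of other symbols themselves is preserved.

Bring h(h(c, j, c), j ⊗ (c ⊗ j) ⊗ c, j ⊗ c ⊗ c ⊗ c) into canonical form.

Focus inside:  j ⊗ (c ⊗ j) ⊗ c
Merge nested applications:  j ⊗ c ⊗ j ⊗ c
Order the arguments:  c ⊗ c ⊗ j ⊗ j
Put back:  h(h(c, j, c), c ⊗ c ⊗ j ⊗ j, c ⊗ c ⊗ c ⊗ j)

Answer: h(h(c, j, c), c ⊗ c ⊗ j ⊗ j, c ⊗ c ⊗ c ⊗ j)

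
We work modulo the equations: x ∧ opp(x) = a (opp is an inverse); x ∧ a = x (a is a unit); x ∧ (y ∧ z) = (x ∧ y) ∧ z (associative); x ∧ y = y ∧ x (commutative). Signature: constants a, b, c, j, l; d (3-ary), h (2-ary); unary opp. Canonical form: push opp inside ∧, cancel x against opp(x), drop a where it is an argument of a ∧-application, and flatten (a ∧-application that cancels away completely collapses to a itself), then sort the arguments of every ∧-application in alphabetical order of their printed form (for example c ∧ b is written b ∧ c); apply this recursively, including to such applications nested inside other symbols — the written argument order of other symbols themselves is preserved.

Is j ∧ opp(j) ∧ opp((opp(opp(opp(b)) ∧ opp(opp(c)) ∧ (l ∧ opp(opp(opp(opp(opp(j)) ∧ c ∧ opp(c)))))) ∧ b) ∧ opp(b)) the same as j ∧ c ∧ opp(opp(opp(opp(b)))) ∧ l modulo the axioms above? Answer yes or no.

Left:  j ∧ opp(j) ∧ opp((opp(opp(opp(b)) ∧ opp(opp(c)) ∧ (l ∧ opp(opp(opp(opp(opp(j)) ∧ c ∧ opp(c)))))) ∧ b) ∧ opp(b))
  Push opp inside:  distribute opp over ∧ and collapse double opp
  Collect terms:  opp(j) ∧ b ∧ c ∧ l
  Sort arguments:  b ∧ c ∧ l ∧ opp(j)
Right:  j ∧ c ∧ opp(opp(opp(opp(b)))) ∧ l
  Push opp inside:  distribute opp over ∧ and collapse double opp
  Combine occurrences:  j ∧ c ∧ b ∧ l
  Sort arguments:  b ∧ c ∧ j ∧ l

Answer: no — b ∧ c ∧ l ∧ opp(j) vs b ∧ c ∧ j ∧ l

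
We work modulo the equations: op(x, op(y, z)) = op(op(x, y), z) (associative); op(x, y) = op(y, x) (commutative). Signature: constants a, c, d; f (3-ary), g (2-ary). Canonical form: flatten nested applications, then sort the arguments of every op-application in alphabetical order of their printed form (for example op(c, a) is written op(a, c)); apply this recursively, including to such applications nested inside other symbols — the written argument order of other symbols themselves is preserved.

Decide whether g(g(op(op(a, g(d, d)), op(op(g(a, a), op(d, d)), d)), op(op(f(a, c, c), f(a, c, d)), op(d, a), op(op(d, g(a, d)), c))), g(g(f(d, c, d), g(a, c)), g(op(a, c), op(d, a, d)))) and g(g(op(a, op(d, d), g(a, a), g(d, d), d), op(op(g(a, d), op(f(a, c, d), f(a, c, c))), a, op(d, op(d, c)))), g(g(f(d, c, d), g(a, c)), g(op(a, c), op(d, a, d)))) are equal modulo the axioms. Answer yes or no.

Answer: yes — both canonical forms are g(g(op(a, d, d, d, g(a, a), g(d, d)), op(a, c, d, d, f(a, c, c), f(a, c, d), g(a, d))), g(g(f(d, c, d), g(a, c)), g(op(a, c), op(a, d, d))))

Derivation:
Left:  g(g(op(op(a, g(d, d)), op(op(g(a, a), op(d, d)), d)), op(op(f(a, c, c), f(a, c, d)), op(d, a), op(op(d, g(a, d)), c))), g(g(f(d, c, d), g(a, c)), g(op(a, c), op(d, a, d))))
  Descend into:  op(op(f(a, c, c), f(a, c, d)), op(d, a), op(op(d, g(a, d)), c))
  Flatten:  op(f(a, c, c), f(a, c, d), d, a, d, g(a, d), c)
  Sort:  op(a, c, d, d, f(a, c, c), f(a, c, d), g(a, d))
  Put back:  g(g(op(a, d, d, d, g(a, a), g(d, d)), op(a, c, d, d, f(a, c, c), f(a, c, d), g(a, d))), g(g(f(d, c, d), g(a, c)), g(op(a, c), op(a, d, d))))
Right:  g(g(op(a, op(d, d), g(a, a), g(d, d), d), op(op(g(a, d), op(f(a, c, d), f(a, c, c))), a, op(d, op(d, c)))), g(g(f(d, c, d), g(a, c)), g(op(a, c), op(d, a, d))))
  Focus inside:  op(op(g(a, d), op(f(a, c, d), f(a, c, c))), a, op(d, op(d, c)))
  Un-nest:  op(g(a, d), f(a, c, d), f(a, c, c), a, d, d, c)
  Order the arguments:  op(a, c, d, d, f(a, c, c), f(a, c, d), g(a, d))
  Rebuild:  g(g(op(a, d, d, d, g(a, a), g(d, d)), op(a, c, d, d, f(a, c, c), f(a, c, d), g(a, d))), g(g(f(d, c, d), g(a, c)), g(op(a, c), op(a, d, d))))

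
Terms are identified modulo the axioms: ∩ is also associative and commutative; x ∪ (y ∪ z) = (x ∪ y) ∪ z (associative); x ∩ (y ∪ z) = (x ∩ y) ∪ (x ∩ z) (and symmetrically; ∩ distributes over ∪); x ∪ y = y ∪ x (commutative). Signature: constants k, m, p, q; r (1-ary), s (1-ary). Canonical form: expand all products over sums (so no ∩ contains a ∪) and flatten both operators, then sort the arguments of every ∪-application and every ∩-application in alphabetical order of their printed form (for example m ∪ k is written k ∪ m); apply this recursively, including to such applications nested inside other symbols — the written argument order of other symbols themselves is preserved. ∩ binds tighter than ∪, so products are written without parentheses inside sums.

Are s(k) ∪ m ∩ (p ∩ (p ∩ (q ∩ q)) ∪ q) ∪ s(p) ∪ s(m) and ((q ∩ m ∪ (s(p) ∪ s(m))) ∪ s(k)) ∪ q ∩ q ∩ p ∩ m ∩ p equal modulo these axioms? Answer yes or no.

Left:  s(k) ∪ m ∩ (p ∩ (p ∩ (q ∩ q)) ∪ q) ∪ s(p) ∪ s(m)
  Expand:  s(k) ∪ m ∩ p ∩ p ∩ q ∩ q ∪ m ∩ q ∪ s(p) ∪ s(m)
  Sort arguments:  m ∩ p ∩ p ∩ q ∩ q ∪ m ∩ q ∪ s(k) ∪ s(m) ∪ s(p)
Right:  ((q ∩ m ∪ (s(p) ∪ s(m))) ∪ s(k)) ∪ q ∩ q ∩ p ∩ m ∩ p
  Flatten:  m ∩ q ∪ s(p) ∪ s(m) ∪ s(k) ∪ m ∩ p ∩ p ∩ q ∩ q
  Order the arguments:  m ∩ p ∩ p ∩ q ∩ q ∪ m ∩ q ∪ s(k) ∪ s(m) ∪ s(p)

Answer: yes — both canonical forms are m ∩ p ∩ p ∩ q ∩ q ∪ m ∩ q ∪ s(k) ∪ s(m) ∪ s(p)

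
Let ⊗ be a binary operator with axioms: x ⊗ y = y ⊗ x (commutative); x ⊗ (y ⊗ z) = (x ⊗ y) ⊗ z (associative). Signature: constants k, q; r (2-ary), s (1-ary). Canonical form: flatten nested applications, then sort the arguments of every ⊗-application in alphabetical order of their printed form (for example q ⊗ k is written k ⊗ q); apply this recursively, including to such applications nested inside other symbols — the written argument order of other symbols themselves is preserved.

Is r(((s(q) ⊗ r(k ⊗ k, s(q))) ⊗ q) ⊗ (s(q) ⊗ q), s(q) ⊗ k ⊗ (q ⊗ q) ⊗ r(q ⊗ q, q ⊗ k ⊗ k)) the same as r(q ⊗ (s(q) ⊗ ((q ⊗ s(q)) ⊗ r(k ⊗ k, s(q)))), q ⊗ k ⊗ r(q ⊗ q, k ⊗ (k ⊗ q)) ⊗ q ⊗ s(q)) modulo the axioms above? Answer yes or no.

Left:  r(((s(q) ⊗ r(k ⊗ k, s(q))) ⊗ q) ⊗ (s(q) ⊗ q), s(q) ⊗ k ⊗ (q ⊗ q) ⊗ r(q ⊗ q, q ⊗ k ⊗ k))
  Focus inside:  ((s(q) ⊗ r(k ⊗ k, s(q))) ⊗ q) ⊗ (s(q) ⊗ q)
  Merge nested applications:  s(q) ⊗ r(k ⊗ k, s(q)) ⊗ q ⊗ s(q) ⊗ q
  Sort:  q ⊗ q ⊗ r(k ⊗ k, s(q)) ⊗ s(q) ⊗ s(q)
  Put back:  r(q ⊗ q ⊗ r(k ⊗ k, s(q)) ⊗ s(q) ⊗ s(q), k ⊗ q ⊗ q ⊗ r(q ⊗ q, k ⊗ k ⊗ q) ⊗ s(q))
Right:  r(q ⊗ (s(q) ⊗ ((q ⊗ s(q)) ⊗ r(k ⊗ k, s(q)))), q ⊗ k ⊗ r(q ⊗ q, k ⊗ (k ⊗ q)) ⊗ q ⊗ s(q))
  Focus inside:  q ⊗ (s(q) ⊗ ((q ⊗ s(q)) ⊗ r(k ⊗ k, s(q))))
  Un-nest:  q ⊗ s(q) ⊗ q ⊗ s(q) ⊗ r(k ⊗ k, s(q))
  Order the arguments:  q ⊗ q ⊗ r(k ⊗ k, s(q)) ⊗ s(q) ⊗ s(q)
  Rebuild:  r(q ⊗ q ⊗ r(k ⊗ k, s(q)) ⊗ s(q) ⊗ s(q), k ⊗ q ⊗ q ⊗ r(q ⊗ q, k ⊗ k ⊗ q) ⊗ s(q))

Answer: yes — both canonical forms are r(q ⊗ q ⊗ r(k ⊗ k, s(q)) ⊗ s(q) ⊗ s(q), k ⊗ q ⊗ q ⊗ r(q ⊗ q, k ⊗ k ⊗ q) ⊗ s(q))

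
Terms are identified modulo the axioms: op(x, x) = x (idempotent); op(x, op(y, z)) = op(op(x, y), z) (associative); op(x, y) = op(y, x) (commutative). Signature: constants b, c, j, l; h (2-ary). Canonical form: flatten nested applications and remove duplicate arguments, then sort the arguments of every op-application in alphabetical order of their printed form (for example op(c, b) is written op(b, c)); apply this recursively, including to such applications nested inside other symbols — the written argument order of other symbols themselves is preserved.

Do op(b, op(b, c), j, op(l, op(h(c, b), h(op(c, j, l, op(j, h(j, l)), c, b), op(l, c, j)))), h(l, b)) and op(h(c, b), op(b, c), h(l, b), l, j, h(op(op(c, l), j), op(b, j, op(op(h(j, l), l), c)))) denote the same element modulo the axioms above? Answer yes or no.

Left:  op(b, op(b, c), j, op(l, op(h(c, b), h(op(c, j, l, op(j, h(j, l)), c, b), op(l, c, j)))), h(l, b))
  Flatten:  op(b, b, c, j, l, h(c, b), h(op(c, j, l, op(j, h(j, l)), c, b), op(l, c, j)), h(l, b))
  Inside:  h(op(c, j, l, op(j, h(j, l)), c, b), op(l, c, j))  →  h(op(b, c, h(j, l), j, l), op(c, j, l))
  Drop duplicates:  drop duplicate b
  Sort arguments:  op(b, c, h(c, b), h(l, b), h(op(b, c, h(j, l), j, l), op(c, j, l)), j, l)
Right:  op(h(c, b), op(b, c), h(l, b), l, j, h(op(op(c, l), j), op(b, j, op(op(h(j, l), l), c))))
  Flatten:  op(h(c, b), b, c, h(l, b), l, j, h(op(op(c, l), j), op(b, j, op(op(h(j, l), l), c))))
  Canonicalize subterm:  h(op(op(c, l), j), op(b, j, op(op(h(j, l), l), c)))  →  h(op(c, j, l), op(b, c, h(j, l), j, l))
  Order the arguments:  op(b, c, h(c, b), h(l, b), h(op(c, j, l), op(b, c, h(j, l), j, l)), j, l)

Answer: no — op(b, c, h(c, b), h(l, b), h(op(b, c, h(j, l), j, l), op(c, j, l)), j, l) vs op(b, c, h(c, b), h(l, b), h(op(c, j, l), op(b, c, h(j, l), j, l)), j, l)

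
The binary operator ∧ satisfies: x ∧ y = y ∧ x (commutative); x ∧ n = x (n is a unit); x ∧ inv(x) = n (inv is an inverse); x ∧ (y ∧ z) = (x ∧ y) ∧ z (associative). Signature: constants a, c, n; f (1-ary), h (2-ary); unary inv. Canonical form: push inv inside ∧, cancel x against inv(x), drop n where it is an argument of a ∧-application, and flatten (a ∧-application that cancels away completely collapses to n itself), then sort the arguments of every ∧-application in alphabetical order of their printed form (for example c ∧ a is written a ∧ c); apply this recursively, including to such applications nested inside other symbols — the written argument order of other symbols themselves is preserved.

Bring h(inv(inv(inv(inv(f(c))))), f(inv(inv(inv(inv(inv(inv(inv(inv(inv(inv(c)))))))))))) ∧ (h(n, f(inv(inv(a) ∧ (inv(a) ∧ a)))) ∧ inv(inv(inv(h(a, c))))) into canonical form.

Push inv inside:  distribute inv over ∧ and collapse double inv
Combine occurrences:  h(f(c), f(c)) ∧ h(n, f(a)) ∧ inv(h(a, c))

Answer: h(f(c), f(c)) ∧ h(n, f(a)) ∧ inv(h(a, c))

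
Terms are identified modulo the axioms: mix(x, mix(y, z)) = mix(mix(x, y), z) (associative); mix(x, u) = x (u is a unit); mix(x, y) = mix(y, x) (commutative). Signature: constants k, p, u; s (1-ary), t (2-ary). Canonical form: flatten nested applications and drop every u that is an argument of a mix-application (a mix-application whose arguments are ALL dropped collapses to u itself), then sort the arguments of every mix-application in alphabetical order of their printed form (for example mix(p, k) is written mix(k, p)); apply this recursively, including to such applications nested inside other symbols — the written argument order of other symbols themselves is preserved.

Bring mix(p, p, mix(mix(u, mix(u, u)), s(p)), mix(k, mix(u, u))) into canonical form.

Un-nest:  mix(p, p, u, u, u, s(p), k, u, u)
Drop the unit:  drop u (×5)
Order the arguments:  mix(k, p, p, s(p))

Answer: mix(k, p, p, s(p))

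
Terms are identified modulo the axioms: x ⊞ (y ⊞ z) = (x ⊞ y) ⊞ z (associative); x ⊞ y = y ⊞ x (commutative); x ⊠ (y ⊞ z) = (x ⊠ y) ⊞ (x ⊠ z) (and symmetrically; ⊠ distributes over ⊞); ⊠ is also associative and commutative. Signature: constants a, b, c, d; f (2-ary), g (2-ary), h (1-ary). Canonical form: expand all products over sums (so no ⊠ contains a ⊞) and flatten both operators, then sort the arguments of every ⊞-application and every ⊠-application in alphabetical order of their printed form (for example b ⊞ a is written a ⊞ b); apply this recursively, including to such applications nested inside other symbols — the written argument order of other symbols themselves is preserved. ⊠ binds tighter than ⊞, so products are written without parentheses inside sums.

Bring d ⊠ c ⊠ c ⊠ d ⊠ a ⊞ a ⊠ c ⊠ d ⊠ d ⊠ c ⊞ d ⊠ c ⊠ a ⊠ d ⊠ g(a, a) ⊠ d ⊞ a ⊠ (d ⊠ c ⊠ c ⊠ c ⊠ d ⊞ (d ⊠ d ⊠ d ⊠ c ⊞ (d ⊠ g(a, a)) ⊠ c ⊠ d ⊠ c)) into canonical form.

Answer: a ⊠ c ⊠ c ⊠ c ⊠ d ⊠ d ⊞ a ⊠ c ⊠ c ⊠ d ⊠ d ⊞ a ⊠ c ⊠ c ⊠ d ⊠ d ⊞ a ⊠ c ⊠ c ⊠ d ⊠ d ⊠ g(a, a) ⊞ a ⊠ c ⊠ d ⊠ d ⊠ d ⊞ a ⊠ c ⊠ d ⊠ d ⊠ d ⊠ g(a, a)

Derivation:
Expand products over sums:  a ⊠ c ⊠ c ⊠ d ⊠ d ⊞ a ⊠ c ⊠ c ⊠ d ⊠ d ⊞ a ⊠ c ⊠ d ⊠ d ⊠ d ⊠ g(a, a) ⊞ a ⊠ c ⊠ c ⊠ c ⊠ d ⊠ d ⊞ a ⊠ c ⊠ d ⊠ d ⊠ d ⊞ a ⊠ c ⊠ c ⊠ d ⊠ d ⊠ g(a, a)
Order the arguments:  a ⊠ c ⊠ c ⊠ c ⊠ d ⊠ d ⊞ a ⊠ c ⊠ c ⊠ d ⊠ d ⊞ a ⊠ c ⊠ c ⊠ d ⊠ d ⊞ a ⊠ c ⊠ c ⊠ d ⊠ d ⊠ g(a, a) ⊞ a ⊠ c ⊠ d ⊠ d ⊠ d ⊞ a ⊠ c ⊠ d ⊠ d ⊠ d ⊠ g(a, a)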